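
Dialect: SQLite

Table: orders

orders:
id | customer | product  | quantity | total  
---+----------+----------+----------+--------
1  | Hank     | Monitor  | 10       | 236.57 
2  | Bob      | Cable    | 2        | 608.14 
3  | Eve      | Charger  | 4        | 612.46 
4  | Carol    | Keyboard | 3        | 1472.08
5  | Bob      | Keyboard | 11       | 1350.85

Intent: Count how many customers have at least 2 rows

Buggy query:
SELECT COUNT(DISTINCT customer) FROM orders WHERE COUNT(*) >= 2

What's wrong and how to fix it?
Bug: COUNT(*) cannot appear in WHERE; the per-group count doesn't exist yet

Fix: Group first with HAVING COUNT(*) >= 2, then COUNT the resulting groups

Corrected query:
SELECT COUNT(*) FROM (SELECT customer FROM orders GROUP BY customer HAVING COUNT(*) >= 2)

Result:
COUNT(*)
--------
1       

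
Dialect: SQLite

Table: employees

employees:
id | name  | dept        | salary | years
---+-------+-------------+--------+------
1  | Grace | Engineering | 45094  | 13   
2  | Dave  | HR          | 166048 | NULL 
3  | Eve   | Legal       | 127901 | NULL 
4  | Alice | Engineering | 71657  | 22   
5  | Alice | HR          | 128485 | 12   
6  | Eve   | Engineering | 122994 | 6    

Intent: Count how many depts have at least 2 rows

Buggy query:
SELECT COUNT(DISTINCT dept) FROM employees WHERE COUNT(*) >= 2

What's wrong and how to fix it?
Bug: COUNT(*) cannot appear in WHERE; the per-group count doesn't exist yet

Fix: Use a subquery that GROUPs and filters with HAVING, then count its rows

Corrected query:
SELECT COUNT(*) FROM (SELECT dept FROM employees GROUP BY dept HAVING COUNT(*) >= 2)

Result:
COUNT(*)
--------
2       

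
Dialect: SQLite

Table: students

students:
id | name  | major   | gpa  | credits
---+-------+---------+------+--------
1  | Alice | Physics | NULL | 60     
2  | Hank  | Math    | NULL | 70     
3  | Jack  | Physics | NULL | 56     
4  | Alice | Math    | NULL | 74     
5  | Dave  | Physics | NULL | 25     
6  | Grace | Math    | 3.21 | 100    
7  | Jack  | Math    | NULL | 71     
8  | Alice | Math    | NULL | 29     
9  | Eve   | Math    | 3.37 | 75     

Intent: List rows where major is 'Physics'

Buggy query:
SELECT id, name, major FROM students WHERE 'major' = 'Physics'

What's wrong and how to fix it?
Bug: Single quotes denote string literals in SQL; the column name is being compared as a constant string

Fix: Remove the quotes around the column name (or use double quotes for an identifier)

Corrected query:
SELECT id, name, major FROM students WHERE major = 'Physics'

Result:
id | name  | major  
---+-------+--------
1  | Alice | Physics
3  | Jack  | Physics
5  | Dave  | Physics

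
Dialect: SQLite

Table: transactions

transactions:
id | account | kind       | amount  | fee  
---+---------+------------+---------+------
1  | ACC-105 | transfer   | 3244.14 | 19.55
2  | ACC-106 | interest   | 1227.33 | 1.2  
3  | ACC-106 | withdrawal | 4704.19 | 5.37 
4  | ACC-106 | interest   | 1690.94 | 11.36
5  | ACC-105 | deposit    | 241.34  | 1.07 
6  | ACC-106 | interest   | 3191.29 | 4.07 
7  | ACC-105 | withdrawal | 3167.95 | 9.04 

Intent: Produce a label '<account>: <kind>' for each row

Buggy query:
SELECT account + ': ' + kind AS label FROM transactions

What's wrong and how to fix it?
Bug: '+' is numeric addition; on text columns SQLite converts them to 0 instead of concatenating

Fix: Replace + with || to concatenate text

Corrected query:
SELECT account || ': ' || kind AS label FROM transactions

Result:
label              
-------------------
ACC-105: transfer  
ACC-106: interest  
ACC-106: withdrawal
ACC-106: interest  
ACC-105: deposit   
ACC-106: interest  
ACC-105: withdrawal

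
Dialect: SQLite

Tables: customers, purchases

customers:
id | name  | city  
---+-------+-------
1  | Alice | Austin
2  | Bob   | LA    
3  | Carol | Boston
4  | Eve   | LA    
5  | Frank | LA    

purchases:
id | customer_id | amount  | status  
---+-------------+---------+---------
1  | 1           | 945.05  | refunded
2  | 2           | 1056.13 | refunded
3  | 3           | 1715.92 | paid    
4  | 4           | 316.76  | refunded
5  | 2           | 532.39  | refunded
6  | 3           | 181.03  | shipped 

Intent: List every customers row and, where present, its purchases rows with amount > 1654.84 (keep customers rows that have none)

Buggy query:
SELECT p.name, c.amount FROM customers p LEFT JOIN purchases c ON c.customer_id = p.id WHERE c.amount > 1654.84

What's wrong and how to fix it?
Bug: Filtering c.amount in WHERE discards the NULL rows produced by LEFT JOIN, turning it into an inner join

Fix: Move the right-table condition into the ON clause so unmatched parents are kept

Corrected query:
SELECT p.name, c.amount FROM customers p LEFT JOIN purchases c ON c.customer_id = p.id AND c.amount > 1654.84

Result:
name  | amount 
------+--------
Alice | NULL   
Bob   | NULL   
Carol | 1715.92
Eve   | NULL   
Frank | NULL   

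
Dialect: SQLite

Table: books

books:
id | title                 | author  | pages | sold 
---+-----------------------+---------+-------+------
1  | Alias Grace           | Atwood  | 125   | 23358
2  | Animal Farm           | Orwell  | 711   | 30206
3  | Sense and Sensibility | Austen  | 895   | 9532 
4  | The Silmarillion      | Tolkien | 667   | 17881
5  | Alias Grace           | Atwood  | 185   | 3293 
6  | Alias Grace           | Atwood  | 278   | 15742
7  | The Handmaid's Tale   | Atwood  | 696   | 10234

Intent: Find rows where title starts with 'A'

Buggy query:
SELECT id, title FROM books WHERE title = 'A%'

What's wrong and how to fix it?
Bug: '=' compares the literal string including the % character; pattern matching needs LIKE

Fix: Replace '=' with LIKE so 'A%' is treated as a pattern

Corrected query:
SELECT id, title FROM books WHERE title LIKE 'A%'

Result:
id | title      
---+------------
1  | Alias Grace
2  | Animal Farm
5  | Alias Grace
6  | Alias Grace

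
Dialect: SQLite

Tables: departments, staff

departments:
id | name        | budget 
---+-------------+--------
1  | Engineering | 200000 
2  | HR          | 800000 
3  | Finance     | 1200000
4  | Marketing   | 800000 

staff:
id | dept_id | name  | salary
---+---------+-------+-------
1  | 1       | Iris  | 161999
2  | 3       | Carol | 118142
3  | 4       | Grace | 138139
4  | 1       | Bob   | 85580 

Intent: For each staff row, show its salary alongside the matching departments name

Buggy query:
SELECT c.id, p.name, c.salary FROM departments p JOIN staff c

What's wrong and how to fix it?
Bug: Missing join condition: each staff row is matched to all departments rows instead of just its own

Fix: Specify the join condition linking the foreign key to the parent id

Corrected query:
SELECT c.id, p.name, c.salary FROM departments p JOIN staff c ON c.dept_id = p.id

Result:
id | name        | salary
---+-------------+-------
1  | Engineering | 161999
2  | Finance     | 118142
3  | Marketing   | 138139
4  | Engineering | 85580 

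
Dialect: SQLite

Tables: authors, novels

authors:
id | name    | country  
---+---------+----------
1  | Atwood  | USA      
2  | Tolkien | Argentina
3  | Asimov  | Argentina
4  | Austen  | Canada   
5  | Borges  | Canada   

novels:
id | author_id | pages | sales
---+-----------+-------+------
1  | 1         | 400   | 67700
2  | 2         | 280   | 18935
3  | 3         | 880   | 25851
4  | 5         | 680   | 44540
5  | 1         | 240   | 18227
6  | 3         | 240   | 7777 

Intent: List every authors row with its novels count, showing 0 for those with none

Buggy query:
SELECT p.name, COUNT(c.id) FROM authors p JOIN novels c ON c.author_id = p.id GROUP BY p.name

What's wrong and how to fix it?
Bug: INNER JOIN drops authors rows that have no matching novels rows

Fix: Switch to LEFT JOIN to retain unmatched parent rows

Corrected query:
SELECT p.name, COUNT(c.id) FROM authors p LEFT JOIN novels c ON c.author_id = p.id GROUP BY p.name

Result:
name    | COUNT(c.id)
--------+------------
Asimov  | 2          
Atwood  | 2          
Austen  | 0          
Borges  | 1          
Tolkien | 1          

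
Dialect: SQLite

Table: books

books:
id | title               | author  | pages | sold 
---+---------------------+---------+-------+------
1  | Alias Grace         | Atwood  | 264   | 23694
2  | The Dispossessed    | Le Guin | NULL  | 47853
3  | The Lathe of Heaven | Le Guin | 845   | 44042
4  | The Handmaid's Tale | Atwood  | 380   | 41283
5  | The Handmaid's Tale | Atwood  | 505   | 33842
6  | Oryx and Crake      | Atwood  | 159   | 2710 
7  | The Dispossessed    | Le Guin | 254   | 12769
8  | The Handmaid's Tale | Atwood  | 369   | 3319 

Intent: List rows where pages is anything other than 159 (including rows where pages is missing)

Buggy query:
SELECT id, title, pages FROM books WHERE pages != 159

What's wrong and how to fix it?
Bug: Inequality against NULL is unknown, not true; rows with NULL are dropped

Fix: Add an explicit OR pages IS NULL to include the missing-value rows

Corrected query:
SELECT id, title, pages FROM books WHERE pages != 159 OR pages IS NULL

Result:
id | title               | pages
---+---------------------+------
1  | Alias Grace         | 264  
2  | The Dispossessed    | NULL 
3  | The Lathe of Heaven | 845  
4  | The Handmaid's Tale | 380  
5  | The Handmaid's Tale | 505  
7  | The Dispossessed    | 254  
8  | The Handmaid's Tale | 369  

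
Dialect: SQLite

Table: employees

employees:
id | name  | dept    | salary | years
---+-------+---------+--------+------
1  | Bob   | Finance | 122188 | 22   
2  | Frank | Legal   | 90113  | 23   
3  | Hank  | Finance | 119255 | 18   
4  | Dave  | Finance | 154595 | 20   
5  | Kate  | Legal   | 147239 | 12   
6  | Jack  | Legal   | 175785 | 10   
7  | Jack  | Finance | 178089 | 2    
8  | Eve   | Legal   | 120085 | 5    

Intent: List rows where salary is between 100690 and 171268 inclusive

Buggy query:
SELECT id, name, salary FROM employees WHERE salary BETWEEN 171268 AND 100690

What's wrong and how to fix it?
Bug: BETWEEN expects the lower bound first; with 171268 AND 100690 the range is empty

Fix: Swap the bounds so the smaller value comes first

Corrected query:
SELECT id, name, salary FROM employees WHERE salary BETWEEN 100690 AND 171268

Result:
id | name | salary
---+------+-------
1  | Bob  | 122188
3  | Hank | 119255
4  | Dave | 154595
5  | Kate | 147239
8  | Eve  | 120085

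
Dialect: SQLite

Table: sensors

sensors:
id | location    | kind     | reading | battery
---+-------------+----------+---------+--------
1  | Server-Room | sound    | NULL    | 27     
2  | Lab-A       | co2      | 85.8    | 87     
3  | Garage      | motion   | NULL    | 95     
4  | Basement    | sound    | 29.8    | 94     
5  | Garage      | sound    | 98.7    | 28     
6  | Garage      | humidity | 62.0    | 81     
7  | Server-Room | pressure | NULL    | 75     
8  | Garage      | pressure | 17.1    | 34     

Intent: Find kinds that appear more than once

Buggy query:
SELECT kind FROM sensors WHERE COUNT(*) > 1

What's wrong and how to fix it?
Bug: WHERE can't reference COUNT(*); aggregates are computed after WHERE

Fix: GROUP BY kind, then filter groups with HAVING COUNT(*) > 1

Corrected query:
SELECT kind FROM sensors GROUP BY kind HAVING COUNT(*) > 1

Result:
kind    
--------
pressure
sound   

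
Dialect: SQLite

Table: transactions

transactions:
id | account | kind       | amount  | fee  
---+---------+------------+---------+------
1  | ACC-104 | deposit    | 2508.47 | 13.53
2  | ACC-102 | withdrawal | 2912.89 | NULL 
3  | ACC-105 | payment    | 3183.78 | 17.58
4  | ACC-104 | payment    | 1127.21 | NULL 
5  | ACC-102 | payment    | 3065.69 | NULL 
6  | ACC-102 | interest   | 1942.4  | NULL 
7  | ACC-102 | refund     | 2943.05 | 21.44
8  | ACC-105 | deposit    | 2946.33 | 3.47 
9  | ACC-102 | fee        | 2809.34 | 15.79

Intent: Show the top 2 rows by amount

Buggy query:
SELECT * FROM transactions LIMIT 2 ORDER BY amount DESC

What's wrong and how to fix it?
Bug: ORDER BY cannot follow LIMIT; LIMIT is the final clause

Fix: Sort with ORDER BY, then apply LIMIT

Corrected query:
SELECT * FROM transactions ORDER BY amount DESC LIMIT 2

Result:
id | account | kind    | amount  | fee  
---+---------+---------+---------+------
3  | ACC-105 | payment | 3183.78 | 17.58
5  | ACC-102 | payment | 3065.69 | NULL 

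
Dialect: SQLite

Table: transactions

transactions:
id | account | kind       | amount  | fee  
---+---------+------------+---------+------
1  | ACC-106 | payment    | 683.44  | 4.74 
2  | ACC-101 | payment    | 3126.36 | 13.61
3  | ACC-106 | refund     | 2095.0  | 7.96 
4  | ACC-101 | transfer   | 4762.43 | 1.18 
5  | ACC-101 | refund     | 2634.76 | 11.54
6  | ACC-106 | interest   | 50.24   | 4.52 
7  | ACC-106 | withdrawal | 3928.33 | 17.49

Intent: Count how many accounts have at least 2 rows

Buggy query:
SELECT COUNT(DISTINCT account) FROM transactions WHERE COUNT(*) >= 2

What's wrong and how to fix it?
Bug: WHERE filters individual rows, not groups, so a group-level COUNT is invalid there

Fix: Group first with HAVING COUNT(*) >= 2, then COUNT the resulting groups

Corrected query:
SELECT COUNT(*) FROM (SELECT account FROM transactions GROUP BY account HAVING COUNT(*) >= 2)

Result:
COUNT(*)
--------
2       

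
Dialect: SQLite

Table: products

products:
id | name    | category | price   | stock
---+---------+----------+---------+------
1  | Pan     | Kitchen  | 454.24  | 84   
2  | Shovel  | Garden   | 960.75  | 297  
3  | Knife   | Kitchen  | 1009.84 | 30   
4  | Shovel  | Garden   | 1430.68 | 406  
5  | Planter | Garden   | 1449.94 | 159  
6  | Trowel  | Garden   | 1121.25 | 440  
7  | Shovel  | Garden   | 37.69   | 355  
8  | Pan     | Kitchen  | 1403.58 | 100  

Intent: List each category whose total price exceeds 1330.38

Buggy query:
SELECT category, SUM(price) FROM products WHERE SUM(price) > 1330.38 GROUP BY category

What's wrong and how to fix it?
Bug: WHERE runs before GROUP BY, so aggregates aren't available there

Fix: Move the aggregate condition to a HAVING clause

Corrected query:
SELECT category, SUM(price) FROM products GROUP BY category HAVING SUM(price) > 1330.38

Result:
category | SUM(price)
---------+-----------
Garden   | 5000.31   
Kitchen  | 2867.66   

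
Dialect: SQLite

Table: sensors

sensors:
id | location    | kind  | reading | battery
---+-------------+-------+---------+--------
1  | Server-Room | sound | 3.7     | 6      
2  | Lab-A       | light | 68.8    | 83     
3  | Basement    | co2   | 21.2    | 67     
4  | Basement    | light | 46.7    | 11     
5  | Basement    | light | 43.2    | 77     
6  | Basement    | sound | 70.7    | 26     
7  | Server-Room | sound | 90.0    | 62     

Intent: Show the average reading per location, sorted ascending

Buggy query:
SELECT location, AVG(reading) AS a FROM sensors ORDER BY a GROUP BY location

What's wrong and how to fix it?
Bug: ORDER BY appears before GROUP BY; SQL clause order requires GROUP BY first

Fix: Reorder: SELECT … FROM … GROUP BY … ORDER BY …

Corrected query:
SELECT location, AVG(reading) AS a FROM sensors GROUP BY location ORDER BY a

Result:
location    | a    
------------+------
Basement    | 45.45
Server-Room | 46.85
Lab-A       | 68.8 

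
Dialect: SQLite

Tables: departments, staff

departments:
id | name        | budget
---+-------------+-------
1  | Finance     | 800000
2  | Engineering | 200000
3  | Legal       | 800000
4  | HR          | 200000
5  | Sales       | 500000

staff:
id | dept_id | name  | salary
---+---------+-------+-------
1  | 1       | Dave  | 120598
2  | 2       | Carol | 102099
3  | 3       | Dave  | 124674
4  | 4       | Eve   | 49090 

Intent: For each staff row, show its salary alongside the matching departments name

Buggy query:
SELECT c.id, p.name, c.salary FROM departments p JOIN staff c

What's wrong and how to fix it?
Bug: JOIN with no ON clause produces a cartesian product; every staff row pairs with every departments row

Fix: Add ON c.dept_id = p.id to the JOIN

Corrected query:
SELECT c.id, p.name, c.salary FROM departments p JOIN staff c ON c.dept_id = p.id

Result:
id | name        | salary
---+-------------+-------
1  | Finance     | 120598
2  | Engineering | 102099
3  | Legal       | 124674
4  | HR          | 49090 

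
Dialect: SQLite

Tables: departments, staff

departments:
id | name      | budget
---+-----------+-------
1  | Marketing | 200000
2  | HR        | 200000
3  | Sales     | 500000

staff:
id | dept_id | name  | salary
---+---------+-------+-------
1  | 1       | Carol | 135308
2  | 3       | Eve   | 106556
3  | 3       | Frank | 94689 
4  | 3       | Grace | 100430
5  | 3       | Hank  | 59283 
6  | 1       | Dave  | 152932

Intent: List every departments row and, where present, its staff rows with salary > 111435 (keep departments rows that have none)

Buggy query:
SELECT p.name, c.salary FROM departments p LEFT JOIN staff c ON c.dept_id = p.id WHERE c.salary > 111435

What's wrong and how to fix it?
Bug: A WHERE condition on the right-hand table after LEFT JOIN drops unmatched parents

Fix: Put 'c.salary > 111435' in the JOIN's ON clause instead of WHERE

Corrected query:
SELECT p.name, c.salary FROM departments p LEFT JOIN staff c ON c.dept_id = p.id AND c.salary > 111435

Result:
name      | salary
----------+-------
Marketing | 135308
Marketing | 152932
HR        | NULL  
Sales     | NULL  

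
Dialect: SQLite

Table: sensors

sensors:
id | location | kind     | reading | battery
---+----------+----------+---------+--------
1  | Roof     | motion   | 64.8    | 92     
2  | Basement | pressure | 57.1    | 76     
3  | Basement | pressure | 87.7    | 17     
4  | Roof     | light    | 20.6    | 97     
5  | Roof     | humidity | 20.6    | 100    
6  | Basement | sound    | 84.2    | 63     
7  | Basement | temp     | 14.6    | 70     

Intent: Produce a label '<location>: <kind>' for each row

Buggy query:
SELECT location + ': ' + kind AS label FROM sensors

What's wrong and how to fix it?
Bug: '+' is numeric addition; on text columns SQLite converts them to 0 instead of concatenating

Fix: Use the || operator for string concatenation

Corrected query:
SELECT location || ': ' || kind AS label FROM sensors

Result:
label             
------------------
Roof: motion      
Basement: pressure
Basement: pressure
Roof: light       
Roof: humidity    
Basement: sound   
Basement: temp    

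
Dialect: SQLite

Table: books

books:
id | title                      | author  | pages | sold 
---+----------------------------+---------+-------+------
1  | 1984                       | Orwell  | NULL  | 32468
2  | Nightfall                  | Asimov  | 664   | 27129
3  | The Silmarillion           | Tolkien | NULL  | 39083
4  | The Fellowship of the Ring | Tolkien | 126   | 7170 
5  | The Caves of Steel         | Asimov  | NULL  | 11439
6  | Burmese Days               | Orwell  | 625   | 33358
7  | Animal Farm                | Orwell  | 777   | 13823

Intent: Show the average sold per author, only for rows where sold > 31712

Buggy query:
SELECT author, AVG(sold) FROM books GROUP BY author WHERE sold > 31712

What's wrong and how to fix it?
Bug: Row-level WHERE must come before GROUP BY in the clause order

Fix: Move the WHERE clause before GROUP BY

Corrected query:
SELECT author, AVG(sold) FROM books WHERE sold > 31712 GROUP BY author

Result:
author  | AVG(sold)
--------+----------
Orwell  | 32913    
Tolkien | 39083    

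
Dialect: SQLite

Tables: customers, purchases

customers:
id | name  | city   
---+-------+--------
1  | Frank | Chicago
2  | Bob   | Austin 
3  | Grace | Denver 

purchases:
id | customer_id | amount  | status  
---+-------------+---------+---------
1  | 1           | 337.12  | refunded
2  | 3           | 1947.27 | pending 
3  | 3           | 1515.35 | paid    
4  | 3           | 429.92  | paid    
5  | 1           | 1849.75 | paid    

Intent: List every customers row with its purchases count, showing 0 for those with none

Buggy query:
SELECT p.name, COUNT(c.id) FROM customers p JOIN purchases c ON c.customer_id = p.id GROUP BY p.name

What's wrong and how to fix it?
Bug: INNER JOIN drops customers rows that have no matching purchases rows

Fix: Switch to LEFT JOIN to retain unmatched parent rows

Corrected query:
SELECT p.name, COUNT(c.id) FROM customers p LEFT JOIN purchases c ON c.customer_id = p.id GROUP BY p.name

Result:
name  | COUNT(c.id)
------+------------
Bob   | 0          
Frank | 2          
Grace | 3          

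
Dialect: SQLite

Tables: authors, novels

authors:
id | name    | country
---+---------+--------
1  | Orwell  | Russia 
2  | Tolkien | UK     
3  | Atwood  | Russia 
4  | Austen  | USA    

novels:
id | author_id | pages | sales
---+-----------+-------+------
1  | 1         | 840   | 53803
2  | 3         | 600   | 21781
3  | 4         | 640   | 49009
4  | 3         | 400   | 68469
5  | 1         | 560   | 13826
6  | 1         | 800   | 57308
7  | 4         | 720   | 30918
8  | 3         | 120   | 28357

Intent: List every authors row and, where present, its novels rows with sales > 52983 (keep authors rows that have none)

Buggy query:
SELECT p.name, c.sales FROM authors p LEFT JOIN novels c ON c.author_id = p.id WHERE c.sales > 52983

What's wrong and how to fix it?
Bug: A WHERE condition on the right-hand table after LEFT JOIN drops unmatched parents

Fix: Put 'c.sales > 52983' in the JOIN's ON clause instead of WHERE

Corrected query:
SELECT p.name, c.sales FROM authors p LEFT JOIN novels c ON c.author_id = p.id AND c.sales > 52983

Result:
name    | sales
--------+------
Orwell  | 53803
Orwell  | 57308
Tolkien | NULL 
Atwood  | 68469
Austen  | NULL 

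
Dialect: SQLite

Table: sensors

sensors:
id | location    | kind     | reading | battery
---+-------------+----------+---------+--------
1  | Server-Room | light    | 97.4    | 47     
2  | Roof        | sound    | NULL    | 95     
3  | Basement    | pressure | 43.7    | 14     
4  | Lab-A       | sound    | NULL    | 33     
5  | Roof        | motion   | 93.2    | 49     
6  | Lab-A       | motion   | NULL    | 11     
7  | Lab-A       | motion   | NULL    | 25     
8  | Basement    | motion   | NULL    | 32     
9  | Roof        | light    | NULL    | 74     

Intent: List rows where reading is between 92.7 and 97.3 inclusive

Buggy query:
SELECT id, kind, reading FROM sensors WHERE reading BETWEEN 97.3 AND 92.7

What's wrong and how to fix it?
Bug: BETWEEN expects the lower bound first; with 97.3 AND 92.7 the range is empty

Fix: Swap the bounds so the smaller value comes first

Corrected query:
SELECT id, kind, reading FROM sensors WHERE reading BETWEEN 92.7 AND 97.3

Result:
id | kind   | reading
---+--------+--------
5  | motion | 93.2   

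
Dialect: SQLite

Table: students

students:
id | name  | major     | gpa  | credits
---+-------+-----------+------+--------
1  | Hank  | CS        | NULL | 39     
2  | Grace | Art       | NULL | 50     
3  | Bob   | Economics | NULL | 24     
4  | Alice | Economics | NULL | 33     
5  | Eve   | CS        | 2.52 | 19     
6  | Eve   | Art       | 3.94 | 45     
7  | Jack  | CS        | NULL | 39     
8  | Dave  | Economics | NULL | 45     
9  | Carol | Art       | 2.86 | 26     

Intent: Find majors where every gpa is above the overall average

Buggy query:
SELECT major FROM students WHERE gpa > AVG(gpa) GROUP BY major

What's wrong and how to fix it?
Bug: AVG() is an aggregate; it can't sit directly in WHERE

Fix: Compute the overall average in a scalar subquery and compare each group's MIN against it in HAVING

Corrected query:
SELECT major FROM students GROUP BY major HAVING MIN(gpa) > (SELECT AVG(gpa) FROM students)

Result:
(no rows)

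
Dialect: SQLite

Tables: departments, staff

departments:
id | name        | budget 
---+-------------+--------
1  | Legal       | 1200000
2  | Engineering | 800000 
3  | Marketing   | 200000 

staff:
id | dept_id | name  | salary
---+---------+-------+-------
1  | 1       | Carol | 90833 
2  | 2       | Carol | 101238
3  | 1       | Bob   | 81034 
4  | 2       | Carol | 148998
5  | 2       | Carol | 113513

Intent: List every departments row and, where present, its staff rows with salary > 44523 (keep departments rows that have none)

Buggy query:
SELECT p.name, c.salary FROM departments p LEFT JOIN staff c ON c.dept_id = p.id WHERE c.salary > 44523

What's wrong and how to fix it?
Bug: Filtering c.salary in WHERE discards the NULL rows produced by LEFT JOIN, turning it into an inner join

Fix: Put 'c.salary > 44523' in the JOIN's ON clause instead of WHERE

Corrected query:
SELECT p.name, c.salary FROM departments p LEFT JOIN staff c ON c.dept_id = p.id AND c.salary > 44523

Result:
name        | salary
------------+-------
Legal       | 81034 
Legal       | 90833 
Engineering | 101238
Engineering | 113513
Engineering | 148998
Marketing   | NULL  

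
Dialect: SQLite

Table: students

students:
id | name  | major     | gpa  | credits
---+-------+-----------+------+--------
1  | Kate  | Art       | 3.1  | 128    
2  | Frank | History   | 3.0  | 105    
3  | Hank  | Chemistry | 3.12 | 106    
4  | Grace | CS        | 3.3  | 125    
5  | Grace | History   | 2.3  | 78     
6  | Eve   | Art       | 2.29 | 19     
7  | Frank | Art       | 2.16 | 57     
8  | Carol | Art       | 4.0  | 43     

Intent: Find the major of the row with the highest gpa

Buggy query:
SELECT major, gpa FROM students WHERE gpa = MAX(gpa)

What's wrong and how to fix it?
Bug: MAX(gpa) is an aggregate and cannot be used directly in WHERE

Fix: Use a subquery: WHERE gpa = (SELECT MAX(gpa) FROM students)

Corrected query:
SELECT major, gpa FROM students WHERE gpa = (SELECT MAX(gpa) FROM students)

Result:
major | gpa
------+----
Art   | 4  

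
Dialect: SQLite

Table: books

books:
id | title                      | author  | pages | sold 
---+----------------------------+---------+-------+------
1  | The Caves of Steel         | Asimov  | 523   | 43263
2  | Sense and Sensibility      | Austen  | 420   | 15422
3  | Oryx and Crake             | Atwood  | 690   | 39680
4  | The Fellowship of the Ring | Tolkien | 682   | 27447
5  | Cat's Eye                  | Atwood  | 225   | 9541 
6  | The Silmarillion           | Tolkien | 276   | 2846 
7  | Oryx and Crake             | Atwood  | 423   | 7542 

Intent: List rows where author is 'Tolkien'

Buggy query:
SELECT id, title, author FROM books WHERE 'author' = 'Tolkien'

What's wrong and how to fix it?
Bug: 'author' in single quotes is a string literal, not the column; the comparison is literal-vs-literal and never true

Fix: Reference the column as author without single quotes

Corrected query:
SELECT id, title, author FROM books WHERE author = 'Tolkien'

Result:
id | title                      | author 
---+----------------------------+--------
4  | The Fellowship of the Ring | Tolkien
6  | The Silmarillion           | Tolkien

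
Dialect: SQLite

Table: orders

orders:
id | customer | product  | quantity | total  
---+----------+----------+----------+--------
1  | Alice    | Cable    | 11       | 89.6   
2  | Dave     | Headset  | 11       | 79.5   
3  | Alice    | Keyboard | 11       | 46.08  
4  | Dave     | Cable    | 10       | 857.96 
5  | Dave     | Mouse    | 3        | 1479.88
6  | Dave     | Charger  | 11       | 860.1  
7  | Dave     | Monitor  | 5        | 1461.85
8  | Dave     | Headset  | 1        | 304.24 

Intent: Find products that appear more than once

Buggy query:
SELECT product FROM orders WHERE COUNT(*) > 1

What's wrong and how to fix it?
Bug: WHERE can't reference COUNT(*); aggregates are computed after WHERE

Fix: GROUP BY product, then filter groups with HAVING COUNT(*) > 1

Corrected query:
SELECT product FROM orders GROUP BY product HAVING COUNT(*) > 1

Result:
product
-------
Cable  
Headset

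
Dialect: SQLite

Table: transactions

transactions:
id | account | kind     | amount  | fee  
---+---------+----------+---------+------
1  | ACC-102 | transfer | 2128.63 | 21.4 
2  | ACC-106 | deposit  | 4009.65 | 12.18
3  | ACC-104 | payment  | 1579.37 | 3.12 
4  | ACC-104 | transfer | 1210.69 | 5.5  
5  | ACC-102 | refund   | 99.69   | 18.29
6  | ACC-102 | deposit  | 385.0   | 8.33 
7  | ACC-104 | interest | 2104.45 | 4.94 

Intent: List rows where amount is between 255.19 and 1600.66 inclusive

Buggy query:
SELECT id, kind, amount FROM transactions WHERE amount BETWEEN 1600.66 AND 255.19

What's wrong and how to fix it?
Bug: The bounds are reversed; BETWEEN a AND b requires a <= b to match anything

Fix: Write BETWEEN 255.19 AND 1600.66

Corrected query:
SELECT id, kind, amount FROM transactions WHERE amount BETWEEN 255.19 AND 1600.66

Result:
id | kind     | amount 
---+----------+--------
3  | payment  | 1579.37
4  | transfer | 1210.69
6  | deposit  | 385    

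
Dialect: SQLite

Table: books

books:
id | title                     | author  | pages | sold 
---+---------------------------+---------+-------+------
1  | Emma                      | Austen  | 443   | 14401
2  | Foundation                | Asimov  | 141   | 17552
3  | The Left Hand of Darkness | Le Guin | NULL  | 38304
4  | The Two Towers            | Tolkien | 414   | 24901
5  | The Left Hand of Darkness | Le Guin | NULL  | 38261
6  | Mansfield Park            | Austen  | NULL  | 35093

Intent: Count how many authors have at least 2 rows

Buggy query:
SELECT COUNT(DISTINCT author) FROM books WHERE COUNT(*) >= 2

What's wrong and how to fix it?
Bug: WHERE filters individual rows, not groups, so a group-level COUNT is invalid there

Fix: Group first with HAVING COUNT(*) >= 2, then COUNT the resulting groups

Corrected query:
SELECT COUNT(*) FROM (SELECT author FROM books GROUP BY author HAVING COUNT(*) >= 2)

Result:
COUNT(*)
--------
2       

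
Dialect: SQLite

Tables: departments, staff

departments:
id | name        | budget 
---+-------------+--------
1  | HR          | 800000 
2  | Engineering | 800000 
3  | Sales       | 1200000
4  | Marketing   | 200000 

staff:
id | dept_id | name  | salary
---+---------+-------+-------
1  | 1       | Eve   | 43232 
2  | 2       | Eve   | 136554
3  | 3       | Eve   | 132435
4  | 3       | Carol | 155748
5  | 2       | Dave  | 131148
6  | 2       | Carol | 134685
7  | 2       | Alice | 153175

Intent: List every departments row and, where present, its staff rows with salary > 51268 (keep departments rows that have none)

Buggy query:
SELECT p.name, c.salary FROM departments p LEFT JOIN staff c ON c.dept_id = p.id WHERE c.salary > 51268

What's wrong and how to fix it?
Bug: A WHERE condition on the right-hand table after LEFT JOIN drops unmatched parents

Fix: Put 'c.salary > 51268' in the JOIN's ON clause instead of WHERE

Corrected query:
SELECT p.name, c.salary FROM departments p LEFT JOIN staff c ON c.dept_id = p.id AND c.salary > 51268

Result:
name        | salary
------------+-------
HR          | NULL  
Engineering | 131148
Engineering | 134685
Engineering | 136554
Engineering | 153175
Sales       | 132435
Sales       | 155748
Marketing   | NULL  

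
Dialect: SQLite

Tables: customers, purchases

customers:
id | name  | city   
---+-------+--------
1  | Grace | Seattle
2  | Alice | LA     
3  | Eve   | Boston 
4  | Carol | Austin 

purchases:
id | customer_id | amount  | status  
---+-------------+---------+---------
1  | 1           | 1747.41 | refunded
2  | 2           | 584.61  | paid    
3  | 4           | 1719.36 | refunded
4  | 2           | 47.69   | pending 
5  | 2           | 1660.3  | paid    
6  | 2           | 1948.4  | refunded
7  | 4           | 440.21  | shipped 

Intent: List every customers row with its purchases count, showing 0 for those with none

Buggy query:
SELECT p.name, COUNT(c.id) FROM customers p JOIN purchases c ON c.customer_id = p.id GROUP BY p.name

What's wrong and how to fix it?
Bug: INNER JOIN drops customers rows that have no matching purchases rows

Fix: Use LEFT JOIN so parents without children still appear (COUNT(c.id) gives 0)

Corrected query:
SELECT p.name, COUNT(c.id) FROM customers p LEFT JOIN purchases c ON c.customer_id = p.id GROUP BY p.name

Result:
name  | COUNT(c.id)
------+------------
Alice | 4          
Carol | 2          
Eve   | 0          
Grace | 1          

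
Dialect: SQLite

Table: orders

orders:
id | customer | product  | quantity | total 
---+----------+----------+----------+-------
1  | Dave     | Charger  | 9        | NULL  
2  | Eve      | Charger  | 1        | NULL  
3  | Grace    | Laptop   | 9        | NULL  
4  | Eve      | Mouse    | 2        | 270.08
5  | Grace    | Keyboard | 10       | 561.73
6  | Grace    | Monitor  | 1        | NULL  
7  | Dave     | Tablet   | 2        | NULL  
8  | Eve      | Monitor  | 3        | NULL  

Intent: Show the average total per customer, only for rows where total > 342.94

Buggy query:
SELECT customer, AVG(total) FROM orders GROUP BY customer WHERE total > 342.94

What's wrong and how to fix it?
Bug: Row-level WHERE must come before GROUP BY in the clause order

Fix: Place WHERE between FROM and GROUP BY

Corrected query:
SELECT customer, AVG(total) FROM orders WHERE total > 342.94 GROUP BY customer

Result:
customer | AVG(total)
---------+-----------
Grace    | 561.73    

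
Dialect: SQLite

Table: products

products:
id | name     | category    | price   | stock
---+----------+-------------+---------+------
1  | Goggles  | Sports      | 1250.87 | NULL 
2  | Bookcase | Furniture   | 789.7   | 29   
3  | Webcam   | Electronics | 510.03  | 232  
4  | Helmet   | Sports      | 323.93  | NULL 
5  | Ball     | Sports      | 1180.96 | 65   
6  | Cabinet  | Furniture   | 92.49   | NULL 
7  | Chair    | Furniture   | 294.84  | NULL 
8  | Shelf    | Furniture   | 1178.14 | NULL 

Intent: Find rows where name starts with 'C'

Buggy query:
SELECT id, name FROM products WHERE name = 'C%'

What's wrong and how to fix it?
Bug: '=' compares the literal string including the % character; pattern matching needs LIKE

Fix: Replace '=' with LIKE so 'C%' is treated as a pattern

Corrected query:
SELECT id, name FROM products WHERE name LIKE 'C%'

Result:
id | name   
---+--------
6  | Cabinet
7  | Chair  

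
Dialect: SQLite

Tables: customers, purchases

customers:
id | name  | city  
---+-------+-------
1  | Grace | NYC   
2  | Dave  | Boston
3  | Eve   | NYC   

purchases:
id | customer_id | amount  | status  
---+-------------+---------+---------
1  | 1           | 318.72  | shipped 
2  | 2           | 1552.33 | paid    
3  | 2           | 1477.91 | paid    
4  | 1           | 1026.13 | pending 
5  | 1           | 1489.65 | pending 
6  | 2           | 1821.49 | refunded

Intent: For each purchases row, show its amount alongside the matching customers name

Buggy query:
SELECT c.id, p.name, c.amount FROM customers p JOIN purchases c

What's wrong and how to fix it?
Bug: JOIN with no ON clause produces a cartesian product; every purchases row pairs with every customers row

Fix: Specify the join condition linking the foreign key to the parent id

Corrected query:
SELECT c.id, p.name, c.amount FROM customers p JOIN purchases c ON c.customer_id = p.id

Result:
id | name  | amount 
---+-------+--------
1  | Grace | 318.72 
2  | Dave  | 1552.33
3  | Dave  | 1477.91
4  | Grace | 1026.13
5  | Grace | 1489.65
6  | Dave  | 1821.49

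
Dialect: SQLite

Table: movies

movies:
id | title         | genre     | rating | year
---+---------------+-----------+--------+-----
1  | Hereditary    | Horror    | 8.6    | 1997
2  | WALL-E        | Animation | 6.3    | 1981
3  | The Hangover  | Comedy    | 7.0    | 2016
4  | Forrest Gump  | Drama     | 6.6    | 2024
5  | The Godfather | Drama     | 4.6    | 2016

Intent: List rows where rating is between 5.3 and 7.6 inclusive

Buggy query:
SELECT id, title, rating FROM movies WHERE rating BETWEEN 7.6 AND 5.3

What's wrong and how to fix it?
Bug: The bounds are reversed; BETWEEN a AND b requires a <= b to match anything

Fix: Write BETWEEN 5.3 AND 7.6

Corrected query:
SELECT id, title, rating FROM movies WHERE rating BETWEEN 5.3 AND 7.6

Result:
id | title        | rating
---+--------------+-------
2  | WALL-E       | 6.3   
3  | The Hangover | 7     
4  | Forrest Gump | 6.6   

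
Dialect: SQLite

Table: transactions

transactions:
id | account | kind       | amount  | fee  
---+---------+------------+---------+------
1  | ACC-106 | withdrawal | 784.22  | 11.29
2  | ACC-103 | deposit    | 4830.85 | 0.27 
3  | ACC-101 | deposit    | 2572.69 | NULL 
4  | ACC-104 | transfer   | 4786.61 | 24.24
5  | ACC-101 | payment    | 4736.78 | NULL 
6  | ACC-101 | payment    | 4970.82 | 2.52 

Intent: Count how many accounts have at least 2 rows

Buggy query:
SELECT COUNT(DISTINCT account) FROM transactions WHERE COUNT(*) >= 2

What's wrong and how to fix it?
Bug: WHERE filters individual rows, not groups, so a group-level COUNT is invalid there

Fix: Use a subquery that GROUPs and filters with HAVING, then count its rows

Corrected query:
SELECT COUNT(*) FROM (SELECT account FROM transactions GROUP BY account HAVING COUNT(*) >= 2)

Result:
COUNT(*)
--------
1       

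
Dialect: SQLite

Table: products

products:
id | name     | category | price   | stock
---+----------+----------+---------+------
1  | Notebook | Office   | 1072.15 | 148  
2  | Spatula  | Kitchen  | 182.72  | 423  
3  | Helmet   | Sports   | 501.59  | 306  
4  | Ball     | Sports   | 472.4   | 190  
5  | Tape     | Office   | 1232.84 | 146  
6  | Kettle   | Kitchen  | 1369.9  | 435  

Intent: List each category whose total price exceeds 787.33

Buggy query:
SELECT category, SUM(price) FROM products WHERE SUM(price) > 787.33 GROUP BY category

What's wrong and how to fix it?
Bug: WHERE runs before GROUP BY, so aggregates aren't available there

Fix: Move the aggregate condition to a HAVING clause

Corrected query:
SELECT category, SUM(price) FROM products GROUP BY category HAVING SUM(price) > 787.33

Result:
category | SUM(price)
---------+-----------
Kitchen  | 1552.62   
Office   | 2304.99   
Sports   | 973.99    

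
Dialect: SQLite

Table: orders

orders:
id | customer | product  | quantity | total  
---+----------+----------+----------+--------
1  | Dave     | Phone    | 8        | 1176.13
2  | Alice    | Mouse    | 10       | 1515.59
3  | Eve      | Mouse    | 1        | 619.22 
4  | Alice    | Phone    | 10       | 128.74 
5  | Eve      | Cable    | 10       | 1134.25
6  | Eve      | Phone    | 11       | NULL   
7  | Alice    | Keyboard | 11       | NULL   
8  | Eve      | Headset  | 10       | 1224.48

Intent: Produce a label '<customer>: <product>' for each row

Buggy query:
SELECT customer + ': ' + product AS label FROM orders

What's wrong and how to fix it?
Bug: SQLite uses || for string concatenation; + coerces text to numbers (yielding 0)

Fix: Use the || operator for string concatenation

Corrected query:
SELECT customer || ': ' || product AS label FROM orders

Result:
label          
---------------
Dave: Phone    
Alice: Mouse   
Eve: Mouse     
Alice: Phone   
Eve: Cable     
Eve: Phone     
Alice: Keyboard
Eve: Headset   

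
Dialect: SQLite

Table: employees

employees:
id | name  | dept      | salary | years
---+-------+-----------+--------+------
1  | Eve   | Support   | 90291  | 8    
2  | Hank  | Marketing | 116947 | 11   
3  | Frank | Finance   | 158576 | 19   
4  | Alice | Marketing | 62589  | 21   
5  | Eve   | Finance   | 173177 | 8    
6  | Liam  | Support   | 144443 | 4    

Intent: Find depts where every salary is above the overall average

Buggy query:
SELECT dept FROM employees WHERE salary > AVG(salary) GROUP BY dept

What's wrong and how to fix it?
Bug: AVG() is an aggregate; it can't sit directly in WHERE

Fix: Use a subquery for AVG and a HAVING MIN(...) filter so the condition holds for every row in the group

Corrected query:
SELECT dept FROM employees GROUP BY dept HAVING MIN(salary) > (SELECT AVG(salary) FROM employees)

Result:
dept   
-------
Finance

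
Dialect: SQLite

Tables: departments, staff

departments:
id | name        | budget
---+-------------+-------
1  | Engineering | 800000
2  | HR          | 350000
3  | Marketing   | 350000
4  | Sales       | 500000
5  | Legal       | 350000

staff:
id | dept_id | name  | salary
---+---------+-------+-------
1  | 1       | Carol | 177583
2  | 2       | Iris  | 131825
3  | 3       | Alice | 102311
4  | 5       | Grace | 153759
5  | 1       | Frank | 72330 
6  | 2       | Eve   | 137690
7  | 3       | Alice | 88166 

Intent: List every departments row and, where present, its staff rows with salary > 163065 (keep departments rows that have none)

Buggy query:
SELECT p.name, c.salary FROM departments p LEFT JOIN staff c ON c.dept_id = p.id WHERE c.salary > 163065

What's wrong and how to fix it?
Bug: A WHERE condition on the right-hand table after LEFT JOIN drops unmatched parents

Fix: Move the right-table condition into the ON clause so unmatched parents are kept

Corrected query:
SELECT p.name, c.salary FROM departments p LEFT JOIN staff c ON c.dept_id = p.id AND c.salary > 163065

Result:
name        | salary
------------+-------
Engineering | 177583
HR          | NULL  
Marketing   | NULL  
Sales       | NULL  
Legal       | NULL  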